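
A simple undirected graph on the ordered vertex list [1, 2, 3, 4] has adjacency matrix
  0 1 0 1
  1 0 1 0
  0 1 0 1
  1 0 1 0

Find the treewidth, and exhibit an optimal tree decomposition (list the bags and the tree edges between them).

Treewidth 2.
One optimal decomposition is:
Bags: B1 = {2, 3, 4}  B2 = {1, 2, 4}
Tree: B1–B2

Each bag holds 3 vertices, so the decomposition has width 2, which upper-bounds the treewidth. For the lower bound, G contains the cycle 2–3–4–1–2, so G is not a forest; only forests have treewidth ≤ 1, hence tw(G) ≥ 2. Therefore the treewidth is 2.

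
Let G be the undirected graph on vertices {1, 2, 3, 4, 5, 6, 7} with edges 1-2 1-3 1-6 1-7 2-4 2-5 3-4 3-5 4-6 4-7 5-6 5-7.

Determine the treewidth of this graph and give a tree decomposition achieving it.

Treewidth 3.
One such decomposition:
Bags: B1 = {1, 3, 4, 5}  B2 = {1, 2, 4, 5}  B3 = {1, 4, 5, 6}  B4 = {1, 4, 5, 7}
Tree: B1–B2, B2–B3, B3–B4

The largest bag has 4 vertices, giving width 3; this decomposition certifies tw(G) ≤ 3. For the lower bound: the 4 vertex sets {3,5}, {2,4}, {1}, {6} are disjoint, each induces a connected subgraph, and every pair is joined by at least one edge of G. Contracting each set to a single vertex therefore yields K_{4} as a minor, and since treewidth is minor-monotone, tw(G) ≥ tw(K_{4}) = 3. Hence tw(G) = 3 exactly.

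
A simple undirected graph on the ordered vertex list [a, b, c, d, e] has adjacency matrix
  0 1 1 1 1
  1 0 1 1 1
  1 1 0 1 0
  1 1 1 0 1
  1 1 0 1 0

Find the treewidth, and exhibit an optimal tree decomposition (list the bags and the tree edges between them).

Treewidth 3.
One such decomposition:
Bags: B1 = {a, b, d, e}  B2 = {a, b, c, d}
Tree: B1–B2

Every bag has size at most 4, so the width is 4 − 1 = 3 and tw(G) ≤ 3. Conversely, {a, b, d, e} is a clique of size 4, and the vertices of any clique must share a bag in every tree decomposition; so some bag has ≥ 4 vertices and tw(G) ≥ 3. Hence tw(G) = 3 exactly.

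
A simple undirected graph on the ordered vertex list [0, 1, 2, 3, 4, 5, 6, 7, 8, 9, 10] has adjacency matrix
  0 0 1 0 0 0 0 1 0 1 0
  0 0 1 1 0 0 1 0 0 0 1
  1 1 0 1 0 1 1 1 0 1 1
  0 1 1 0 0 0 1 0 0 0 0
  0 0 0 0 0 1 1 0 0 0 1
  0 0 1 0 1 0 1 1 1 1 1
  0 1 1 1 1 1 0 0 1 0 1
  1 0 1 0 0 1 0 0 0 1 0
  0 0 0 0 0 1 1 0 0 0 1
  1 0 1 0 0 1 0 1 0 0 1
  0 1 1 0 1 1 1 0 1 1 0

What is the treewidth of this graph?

A width-3 tree decomposition is:
Bags: B1 = {2, 5, 6, 10}  B2 = {1, 2, 6, 10}  B3 = {1, 2, 3, 6}  B4 = {2, 5, 9, 10}  B5 = {2, 5, 7, 9}  B6 = {5, 6, 8, 10}  B7 = {0, 2, 7, 9}  B8 = {4, 5, 6, 10}
Tree: B1–B2, B2–B3, B1–B4, B4–B5, B1–B6, B5–B7, B6–B8
Each bag holds 4 vertices, so the decomposition has width 3, which upper-bounds the treewidth. Conversely, {5, 6, 8, 10} is a clique of size 4, and the vertices of any clique must share a bag in every tree decomposition; so some bag has ≥ 4 vertices and tw(G) ≥ 3. Combining the bounds, tw(G) = 3.

3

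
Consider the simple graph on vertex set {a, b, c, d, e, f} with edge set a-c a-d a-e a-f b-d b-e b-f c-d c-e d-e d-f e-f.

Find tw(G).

A width-3 tree decomposition is:
Bags: B1 = {a, d, e, f}  B2 = {a, c, d, e}  B3 = {b, d, e, f}
Tree: B1–B2, B1–B3
The largest bag has 4 vertices, giving width 3; this decomposition certifies tw(G) ≤ 3. On the other hand G contains the 4-clique {a, c, d, e}. A clique must lie in a single bag of any decomposition, so no decomposition can have width below 3. The upper and lower bounds meet at 3, so that is the treewidth.

3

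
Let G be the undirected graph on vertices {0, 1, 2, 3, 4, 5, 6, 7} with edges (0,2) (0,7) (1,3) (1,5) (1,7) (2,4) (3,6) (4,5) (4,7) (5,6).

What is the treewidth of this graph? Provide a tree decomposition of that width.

The largest bag has 3 vertices, giving width 2; this decomposition certifies tw(G) ≤ 2. For the lower bound, G contains the cycle 2–0–7–4–2, so G is not a forest; only forests have treewidth ≤ 1, hence tw(G) ≥ 2. Combining the bounds, tw(G) = 2.

Treewidth 2.
One optimal decomposition is:
Bags: B1 = {0, 2, 4}  B2 = {0, 4, 7}  B3 = {4, 5, 7}  B4 = {1, 5, 7}  B5 = {1, 5, 6}  B6 = {1, 3, 6}
Tree: B1–B2, B2–B3, B3–B4, B4–B5, B5–B6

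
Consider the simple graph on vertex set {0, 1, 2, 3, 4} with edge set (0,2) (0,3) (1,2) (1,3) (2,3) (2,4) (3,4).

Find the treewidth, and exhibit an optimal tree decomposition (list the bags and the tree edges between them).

The largest bag has 3 vertices, giving width 2; this decomposition certifies tw(G) ≤ 2. For the lower bound, the 3 vertices {0, 2, 3} are pairwise adjacent, and any tree decomposition puts a clique entirely inside one bag — forcing width ≥ 2. The upper and lower bounds meet at 2, so that is the treewidth.

Treewidth 2.
One optimal decomposition is:
Bags: B1 = {0, 2, 3}  B2 = {1, 2, 3}  B3 = {2, 3, 4}
Tree: B1–B2, B1–B3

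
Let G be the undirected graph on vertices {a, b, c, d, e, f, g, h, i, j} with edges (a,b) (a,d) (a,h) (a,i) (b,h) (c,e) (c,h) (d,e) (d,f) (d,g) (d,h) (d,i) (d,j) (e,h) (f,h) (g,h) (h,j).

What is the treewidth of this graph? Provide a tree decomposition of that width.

Each bag holds 3 vertices, so the decomposition has width 2, which upper-bounds the treewidth. For the lower bound, the 3 vertices {d, f, h} are pairwise adjacent, and any tree decomposition puts a clique entirely inside one bag — forcing width ≥ 2. Combining the bounds, tw(G) = 2.

Treewidth 2.
Bags: B1 = {d, g, h}  B2 = {d, e, h}  B3 = {a, d, h}  B4 = {a, d, i}  B5 = {c, e, h}  B6 = {a, b, h}  B7 = {d, f, h}  B8 = {d, h, j}
Tree: B1–B2, B1–B3, B3–B4, B2–B5, B3–B6, B3–B7, B1–B8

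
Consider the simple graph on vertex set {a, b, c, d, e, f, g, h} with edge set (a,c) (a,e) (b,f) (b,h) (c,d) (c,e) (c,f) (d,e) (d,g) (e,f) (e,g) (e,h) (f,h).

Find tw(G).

A width-2 tree decomposition is:
Bags: B1 = {e, f, h}  B2 = {b, f, h}  B3 = {c, e, f}  B4 = {a, c, e}  B5 = {c, d, e}  B6 = {d, e, g}
Tree: B1–B2, B1–B3, B3–B4, B4–B5, B5–B6
Each bag holds 3 vertices, so the decomposition has width 2, which upper-bounds the treewidth. On the other hand G contains the 3-clique {d, e, g}. A clique must lie in a single bag of any decomposition, so no decomposition can have width below 2. The upper and lower bounds meet at 2, so that is the treewidth.

2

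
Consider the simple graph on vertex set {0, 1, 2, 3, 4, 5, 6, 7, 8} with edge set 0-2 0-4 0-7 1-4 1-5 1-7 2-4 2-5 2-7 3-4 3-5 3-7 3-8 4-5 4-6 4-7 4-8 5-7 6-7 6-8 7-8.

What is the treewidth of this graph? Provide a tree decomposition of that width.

Each bag holds 4 vertices, so the decomposition has width 3, which upper-bounds the treewidth. Conversely, {0, 2, 4, 7} is a clique of size 4, and the vertices of any clique must share a bag in every tree decomposition; so some bag has ≥ 4 vertices and tw(G) ≥ 3. Combining the bounds, tw(G) = 3.

Treewidth 3.
One optimal decomposition is:
Bags: B1 = {3, 4, 7, 8}  B2 = {4, 6, 7, 8}  B3 = {3, 4, 5, 7}  B4 = {2, 4, 5, 7}  B5 = {0, 2, 4, 7}  B6 = {1, 4, 5, 7}
Tree: B1–B2, B1–B3, B3–B4, B4–B5, B4–B6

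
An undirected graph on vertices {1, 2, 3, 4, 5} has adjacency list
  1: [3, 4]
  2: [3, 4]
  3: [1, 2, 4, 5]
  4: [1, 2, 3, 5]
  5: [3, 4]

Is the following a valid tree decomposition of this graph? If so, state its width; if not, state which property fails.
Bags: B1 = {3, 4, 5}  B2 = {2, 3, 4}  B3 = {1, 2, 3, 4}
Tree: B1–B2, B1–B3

A tree decomposition must satisfy three properties: every vertex lies in some bag; for every edge, both endpoints lie together in some bag; and for every vertex, the bags containing it form a connected subtree. Here bags containing vertex 2 are not connected in the tree, so the decomposition is invalid.

No — bags containing vertex 2 are not connected in the tree.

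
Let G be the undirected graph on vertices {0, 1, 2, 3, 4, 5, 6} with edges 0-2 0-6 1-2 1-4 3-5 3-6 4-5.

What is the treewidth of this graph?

A width-2 tree decomposition is:
Bags: B1 = {0, 2, 6}  B2 = {2, 3, 6}  B3 = {2, 3, 5}  B4 = {2, 4, 5}  B5 = {1, 2, 4}
Tree: B1–B2, B2–B3, B3–B4, B4–B5
Each bag holds 3 vertices, so the decomposition has width 2, which upper-bounds the treewidth. Since 2–0–6–3–5–4–1–2 is a cycle in G, G is not acyclic. Forests are exactly the graphs of treewidth ≤ 1, so tw(G) ≥ 2. Therefore the treewidth is 2.

2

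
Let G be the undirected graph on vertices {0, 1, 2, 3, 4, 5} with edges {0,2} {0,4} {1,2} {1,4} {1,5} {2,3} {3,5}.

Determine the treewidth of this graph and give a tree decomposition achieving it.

The largest bag has 3 vertices, giving width 2; this decomposition certifies tw(G) ≤ 2. The edges 0–4–1–2–0 form a cycle, so G is not a tree and its treewidth is at least 2. Hence tw(G) = 2 exactly.

Treewidth 2.
Bags: B1 = {0, 2, 4}  B2 = {1, 2, 4}  B3 = {1, 2, 3}  B4 = {1, 3, 5}
Tree: B1–B2, B2–B3, B3–B4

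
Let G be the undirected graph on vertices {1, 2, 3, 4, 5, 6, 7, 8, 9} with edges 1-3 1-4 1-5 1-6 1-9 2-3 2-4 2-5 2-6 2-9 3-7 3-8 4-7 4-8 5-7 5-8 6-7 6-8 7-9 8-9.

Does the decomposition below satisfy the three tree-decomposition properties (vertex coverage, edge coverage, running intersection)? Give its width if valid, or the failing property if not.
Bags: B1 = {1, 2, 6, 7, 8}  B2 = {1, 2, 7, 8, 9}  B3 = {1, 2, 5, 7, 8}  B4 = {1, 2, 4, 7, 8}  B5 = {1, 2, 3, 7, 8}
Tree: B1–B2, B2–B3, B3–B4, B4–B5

Vertex coverage: the bags together contain {1, 2, 3, 4, 5, 6, 7, 8, 9}, the full vertex set. Edge coverage: each edge of G has both endpoints in at least one bag. Running intersection: for every vertex, the bags containing it form a connected subtree. All three properties hold, so this is a valid tree decomposition of width max|bag| − 1 = 4, and hence tw(G) ≤ 4.

Yes; width 4.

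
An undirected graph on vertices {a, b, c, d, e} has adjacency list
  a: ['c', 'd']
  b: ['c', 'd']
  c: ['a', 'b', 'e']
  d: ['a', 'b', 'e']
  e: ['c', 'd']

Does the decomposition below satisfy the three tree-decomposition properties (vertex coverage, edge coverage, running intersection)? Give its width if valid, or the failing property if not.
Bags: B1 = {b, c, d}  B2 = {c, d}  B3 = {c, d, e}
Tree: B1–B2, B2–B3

A tree decomposition must satisfy three properties: every vertex lies in some bag; for every edge, both endpoints lie together in some bag; and for every vertex, the bags containing it form a connected subtree. Here vertex a appears in no bag, so the decomposition is invalid.

No — vertex a appears in no bag.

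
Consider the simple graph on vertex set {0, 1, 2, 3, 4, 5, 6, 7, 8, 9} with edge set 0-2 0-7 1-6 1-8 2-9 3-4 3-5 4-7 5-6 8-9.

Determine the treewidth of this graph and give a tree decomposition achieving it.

Treewidth 2.
One such decomposition:
Bags: B1 = {1, 5, 6}  B2 = {1, 5, 8}  B3 = {5, 8, 9}  B4 = {2, 5, 9}  B5 = {0, 2, 5}  B6 = {0, 5, 7}  B7 = {4, 5, 7}  B8 = {3, 4, 5}
Tree: B1–B2, B2–B3, B3–B4, B4–B5, B5–B6, B6–B7, B7–B8

Each bag holds 3 vertices, so the decomposition has width 2, which upper-bounds the treewidth. The edges 5–6–1–8–9–2–0–7–4–3–5 form a cycle, so G is not a tree and its treewidth is at least 2. The upper and lower bounds meet at 2, so that is the treewidth.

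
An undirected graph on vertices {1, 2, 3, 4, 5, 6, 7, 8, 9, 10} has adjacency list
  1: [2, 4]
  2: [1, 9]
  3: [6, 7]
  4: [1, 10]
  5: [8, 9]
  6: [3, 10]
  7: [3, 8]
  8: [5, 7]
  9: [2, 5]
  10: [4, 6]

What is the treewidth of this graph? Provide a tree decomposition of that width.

The largest bag has 3 vertices, giving width 2; this decomposition certifies tw(G) ≤ 2. Since 7–8–5–9–2–1–4–10–6–3–7 is a cycle in G, G is not acyclic. Forests are exactly the graphs of treewidth ≤ 1, so tw(G) ≥ 2. Combining the bounds, tw(G) = 2.

Treewidth 2.
One optimal decomposition is:
Bags: B1 = {5, 7, 8}  B2 = {5, 7, 9}  B3 = {2, 7, 9}  B4 = {1, 2, 7}  B5 = {1, 4, 7}  B6 = {4, 7, 10}  B7 = {6, 7, 10}  B8 = {3, 6, 7}
Tree: B1–B2, B2–B3, B3–B4, B4–B5, B5–B6, B6–B7, B7–B8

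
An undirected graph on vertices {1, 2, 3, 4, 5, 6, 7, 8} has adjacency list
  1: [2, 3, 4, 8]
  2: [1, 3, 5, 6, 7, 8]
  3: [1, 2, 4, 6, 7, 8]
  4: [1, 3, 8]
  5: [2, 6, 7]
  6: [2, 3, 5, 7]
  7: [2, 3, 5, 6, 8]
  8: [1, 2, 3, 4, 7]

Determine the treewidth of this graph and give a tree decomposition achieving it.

Each bag holds 4 vertices, so the decomposition has width 3, which upper-bounds the treewidth. For the lower bound, the 4 vertices {1, 2, 3, 8} are pairwise adjacent, and any tree decomposition puts a clique entirely inside one bag — forcing width ≥ 3. Therefore the treewidth is 3.

Treewidth 3.
Bags: B1 = {1, 3, 4, 8}  B2 = {1, 2, 3, 8}  B3 = {2, 3, 7, 8}  B4 = {2, 3, 6, 7}  B5 = {2, 5, 6, 7}
Tree: B1–B2, B2–B3, B3–B4, B4–B5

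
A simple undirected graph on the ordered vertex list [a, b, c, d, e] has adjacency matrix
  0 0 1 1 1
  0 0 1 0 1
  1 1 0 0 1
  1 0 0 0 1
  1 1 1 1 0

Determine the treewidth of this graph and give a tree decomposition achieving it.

Treewidth 2.
One optimal decomposition is:
Bags: B1 = {a, c, e}  B2 = {b, c, e}  B3 = {a, d, e}
Tree: B1–B2, B1–B3

Every bag has size at most 3, so the width is 3 − 1 = 2 and tw(G) ≤ 2. On the other hand G contains the 3-clique {a, d, e}. A clique must lie in a single bag of any decomposition, so no decomposition can have width below 2. The upper and lower bounds meet at 2, so that is the treewidth.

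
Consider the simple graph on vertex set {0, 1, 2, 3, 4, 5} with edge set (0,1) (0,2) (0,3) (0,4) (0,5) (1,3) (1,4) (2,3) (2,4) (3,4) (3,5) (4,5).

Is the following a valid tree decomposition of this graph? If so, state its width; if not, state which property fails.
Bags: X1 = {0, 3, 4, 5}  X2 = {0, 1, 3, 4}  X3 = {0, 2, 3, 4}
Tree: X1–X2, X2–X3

Every vertex of G appears in some bag (union = {0, 1, 2, 3, 4, 5}); every edge is covered by a bag; and for each vertex v the set of bags containing v is connected in the bag tree. The decomposition is therefore valid. The largest bag has 4 vertices, so the width is 3.

Yes; width 3.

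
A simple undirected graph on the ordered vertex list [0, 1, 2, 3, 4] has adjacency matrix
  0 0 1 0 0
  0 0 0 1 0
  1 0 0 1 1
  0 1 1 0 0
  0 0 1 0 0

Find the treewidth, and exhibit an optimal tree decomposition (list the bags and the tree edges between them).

Treewidth 1.
One such decomposition:
Bags: B1 = {2, 3}  B2 = {0, 2}  B3 = {2, 4}  B4 = {1, 3}
Tree: B1–B2, B1–B3, B1–B4

Each bag holds 2 vertices, so the decomposition has width 1, which upper-bounds the treewidth. Since G has at least one edge (e.g. 3–2), it is not an edgeless graph, so tw(G) ≥ 1. Therefore the treewidth is 1.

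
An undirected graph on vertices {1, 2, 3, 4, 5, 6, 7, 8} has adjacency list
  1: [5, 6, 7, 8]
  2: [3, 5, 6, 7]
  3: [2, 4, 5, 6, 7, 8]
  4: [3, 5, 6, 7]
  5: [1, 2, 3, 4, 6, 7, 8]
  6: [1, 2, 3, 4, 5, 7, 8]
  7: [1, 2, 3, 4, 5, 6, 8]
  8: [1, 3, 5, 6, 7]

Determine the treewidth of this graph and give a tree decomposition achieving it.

Every bag has size at most 5, so the width is 5 − 1 = 4 and tw(G) ≤ 4. On the other hand G contains the 5-clique {1, 5, 6, 7, 8}. A clique must lie in a single bag of any decomposition, so no decomposition can have width below 4. Hence tw(G) = 4 exactly.

Treewidth 4.
One optimal decomposition is:
Bags: B1 = {3, 4, 5, 6, 7}  B2 = {3, 5, 6, 7, 8}  B3 = {1, 5, 6, 7, 8}  B4 = {2, 3, 5, 6, 7}
Tree: B1–B2, B2–B3, B1–B4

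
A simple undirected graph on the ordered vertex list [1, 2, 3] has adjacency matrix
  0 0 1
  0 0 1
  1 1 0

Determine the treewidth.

1

A width-1 tree decomposition is:
Bags: B1 = {1, 3}  B2 = {2, 3}
Tree: B1–B2
The largest bag has 2 vertices, giving width 1; this decomposition certifies tw(G) ≤ 1. Since G has at least one edge (e.g. 1–3), it is not an edgeless graph, so tw(G) ≥ 1. Combining the bounds, tw(G) = 1.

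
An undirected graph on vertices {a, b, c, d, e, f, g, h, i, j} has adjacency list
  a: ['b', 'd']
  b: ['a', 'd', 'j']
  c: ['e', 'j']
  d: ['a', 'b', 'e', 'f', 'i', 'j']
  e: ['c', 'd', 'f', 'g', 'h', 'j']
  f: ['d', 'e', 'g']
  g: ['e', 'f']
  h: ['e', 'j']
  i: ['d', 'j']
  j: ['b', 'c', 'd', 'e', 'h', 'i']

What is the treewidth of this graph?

A width-2 tree decomposition is:
Bags: B1 = {d, i, j}  B2 = {b, d, j}  B3 = {d, e, j}  B4 = {d, e, f}  B5 = {e, h, j}  B6 = {c, e, j}  B7 = {e, f, g}  B8 = {a, b, d}
Tree: B1–B2, B1–B3, B3–B4, B3–B5, B3–B6, B4–B7, B2–B8
The largest bag has 3 vertices, giving width 2; this decomposition certifies tw(G) ≤ 2. Conversely, {a, b, d} is a clique of size 3, and the vertices of any clique must share a bag in every tree decomposition; so some bag has ≥ 3 vertices and tw(G) ≥ 2. Combining the bounds, tw(G) = 2.

2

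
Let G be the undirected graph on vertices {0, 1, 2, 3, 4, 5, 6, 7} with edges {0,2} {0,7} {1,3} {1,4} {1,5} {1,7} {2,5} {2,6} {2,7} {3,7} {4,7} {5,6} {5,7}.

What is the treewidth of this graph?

A width-2 tree decomposition is:
Bags: B1 = {2, 5, 7}  B2 = {1, 5, 7}  B3 = {0, 2, 7}  B4 = {2, 5, 6}  B5 = {1, 4, 7}  B6 = {1, 3, 7}
Tree: B1–B2, B1–B3, B1–B4, B2–B5, B5–B6
The largest bag has 3 vertices, giving width 2; this decomposition certifies tw(G) ≤ 2. Conversely, {2, 5, 6} is a clique of size 3, and the vertices of any clique must share a bag in every tree decomposition; so some bag has ≥ 3 vertices and tw(G) ≥ 2. The upper and lower bounds meet at 2, so that is the treewidth.

2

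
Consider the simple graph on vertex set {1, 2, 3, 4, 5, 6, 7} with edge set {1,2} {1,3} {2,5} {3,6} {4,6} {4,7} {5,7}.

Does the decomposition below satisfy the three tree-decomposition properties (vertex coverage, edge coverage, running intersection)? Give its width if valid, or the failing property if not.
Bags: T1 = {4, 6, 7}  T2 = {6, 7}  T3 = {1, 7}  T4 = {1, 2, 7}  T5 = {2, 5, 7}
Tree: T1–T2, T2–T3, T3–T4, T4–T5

No — vertex 3 appears in no bag.

A tree decomposition must satisfy three properties: every vertex lies in some bag; for every edge, both endpoints lie together in some bag; and for every vertex, the bags containing it form a connected subtree. Here vertex 3 appears in no bag, so the decomposition is invalid.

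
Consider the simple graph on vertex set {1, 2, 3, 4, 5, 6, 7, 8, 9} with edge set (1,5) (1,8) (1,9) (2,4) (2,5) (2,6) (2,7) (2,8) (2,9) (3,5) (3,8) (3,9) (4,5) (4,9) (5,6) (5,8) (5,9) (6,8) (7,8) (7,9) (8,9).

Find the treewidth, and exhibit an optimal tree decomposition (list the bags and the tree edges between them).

The largest bag has 4 vertices, giving width 3; this decomposition certifies tw(G) ≤ 3. For the lower bound, the 4 vertices {1, 5, 8, 9} are pairwise adjacent, and any tree decomposition puts a clique entirely inside one bag — forcing width ≥ 3. Hence tw(G) = 3 exactly.

Treewidth 3.
One optimal decomposition is:
Bags: B1 = {3, 5, 8, 9}  B2 = {2, 5, 8, 9}  B3 = {2, 4, 5, 9}  B4 = {2, 5, 6, 8}  B5 = {2, 7, 8, 9}  B6 = {1, 5, 8, 9}
Tree: B1–B2, B2–B3, B2–B4, B2–B5, B2–B6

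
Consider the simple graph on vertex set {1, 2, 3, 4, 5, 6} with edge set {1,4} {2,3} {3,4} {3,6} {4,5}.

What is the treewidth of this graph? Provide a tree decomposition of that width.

Treewidth 1.
Bags: B1 = {1, 4}  B2 = {3, 4}  B3 = {3, 6}  B4 = {2, 3}  B5 = {4, 5}
Tree: B1–B2, B2–B3, B3–B4, B2–B5

The largest bag has 2 vertices, giving width 1; this decomposition certifies tw(G) ≤ 1. G has an edge, so its treewidth is at least 1. Hence tw(G) = 1 exactly.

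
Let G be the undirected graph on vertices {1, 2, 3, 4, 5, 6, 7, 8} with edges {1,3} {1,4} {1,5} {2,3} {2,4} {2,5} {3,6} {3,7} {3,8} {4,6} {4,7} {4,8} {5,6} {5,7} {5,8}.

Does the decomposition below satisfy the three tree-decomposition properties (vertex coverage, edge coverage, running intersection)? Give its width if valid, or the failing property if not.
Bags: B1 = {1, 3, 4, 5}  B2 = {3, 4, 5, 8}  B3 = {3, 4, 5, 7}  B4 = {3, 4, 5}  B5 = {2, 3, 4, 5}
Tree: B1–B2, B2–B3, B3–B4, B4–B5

A tree decomposition must satisfy three properties: every vertex lies in some bag; for every edge, both endpoints lie together in some bag; and for every vertex, the bags containing it form a connected subtree. Here vertex 6 appears in no bag, so the decomposition is invalid.

No — vertex 6 appears in no bag.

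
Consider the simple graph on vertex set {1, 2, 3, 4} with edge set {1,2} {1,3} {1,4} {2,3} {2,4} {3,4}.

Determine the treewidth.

A width-3 tree decomposition is:
Bags: B1 = {1, 2, 3, 4}
Tree: (single bag)
With just one bag of size 4, the width is 4 − 1 = 3, so tw(G) ≤ 3. On the other hand G contains the 4-clique {1, 2, 3, 4}. A clique must lie in a single bag of any decomposition, so no decomposition can have width below 3. Combining the bounds, tw(G) = 3.

3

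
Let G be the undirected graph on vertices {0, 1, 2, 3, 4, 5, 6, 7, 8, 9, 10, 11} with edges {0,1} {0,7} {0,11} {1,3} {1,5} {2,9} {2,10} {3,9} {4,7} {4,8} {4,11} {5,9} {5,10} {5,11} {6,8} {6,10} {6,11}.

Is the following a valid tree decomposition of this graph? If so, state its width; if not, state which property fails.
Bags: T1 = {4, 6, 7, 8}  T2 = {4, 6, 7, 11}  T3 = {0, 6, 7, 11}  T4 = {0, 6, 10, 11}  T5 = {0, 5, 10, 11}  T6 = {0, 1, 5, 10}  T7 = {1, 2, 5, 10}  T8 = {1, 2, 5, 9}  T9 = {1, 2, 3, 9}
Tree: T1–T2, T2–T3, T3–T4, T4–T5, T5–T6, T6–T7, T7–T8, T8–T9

Yes; width 3.

Vertex coverage: the bags together contain {0, 1, 2, 3, 4, 5, 6, 7, 8, 9, 10, 11}, the full vertex set. Edge coverage: each edge of G has both endpoints in at least one bag. Running intersection: for every vertex, the bags containing it form a connected subtree. All three properties hold, so this is a valid tree decomposition of width max|bag| − 1 = 3, and hence tw(G) ≤ 3.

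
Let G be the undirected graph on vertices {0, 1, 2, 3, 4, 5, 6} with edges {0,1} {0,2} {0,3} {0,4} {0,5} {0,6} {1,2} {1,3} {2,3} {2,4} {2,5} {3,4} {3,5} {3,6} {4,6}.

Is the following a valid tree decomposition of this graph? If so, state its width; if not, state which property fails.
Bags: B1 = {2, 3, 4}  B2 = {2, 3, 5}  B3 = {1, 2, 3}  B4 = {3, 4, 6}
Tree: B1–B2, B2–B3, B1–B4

No — vertex 0 appears in no bag.

A tree decomposition must satisfy three properties: every vertex lies in some bag; for every edge, both endpoints lie together in some bag; and for every vertex, the bags containing it form a connected subtree. Here vertex 0 appears in no bag, so the decomposition is invalid.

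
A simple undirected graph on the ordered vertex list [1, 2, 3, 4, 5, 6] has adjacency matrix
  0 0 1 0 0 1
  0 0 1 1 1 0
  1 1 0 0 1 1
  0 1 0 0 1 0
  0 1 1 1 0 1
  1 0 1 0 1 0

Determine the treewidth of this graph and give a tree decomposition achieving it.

Treewidth 2.
One such decomposition:
Bags: B1 = {1, 3, 6}  B2 = {3, 5, 6}  B3 = {2, 3, 5}  B4 = {2, 4, 5}
Tree: B1–B2, B2–B3, B3–B4

The largest bag has 3 vertices, giving width 2; this decomposition certifies tw(G) ≤ 2. For the lower bound, the 3 vertices {1, 3, 6} are pairwise adjacent, and any tree decomposition puts a clique entirely inside one bag — forcing width ≥ 2. Therefore the treewidth is 2.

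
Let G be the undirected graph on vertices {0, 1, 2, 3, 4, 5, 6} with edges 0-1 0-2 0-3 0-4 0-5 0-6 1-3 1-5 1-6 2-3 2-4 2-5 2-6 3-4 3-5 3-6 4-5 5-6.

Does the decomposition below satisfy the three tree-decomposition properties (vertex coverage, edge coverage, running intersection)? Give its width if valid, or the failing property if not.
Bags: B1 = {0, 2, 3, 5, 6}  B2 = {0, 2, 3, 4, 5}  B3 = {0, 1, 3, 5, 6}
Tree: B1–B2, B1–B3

Yes; width 4.

Checking the three conditions: (i) the bags cover all of {0, 1, 2, 3, 4, 5, 6}; (ii) for each edge, some bag contains both endpoints; (iii) the bags containing any fixed vertex form a subtree. All hold, so the decomposition is valid with width 5 − 1 = 4.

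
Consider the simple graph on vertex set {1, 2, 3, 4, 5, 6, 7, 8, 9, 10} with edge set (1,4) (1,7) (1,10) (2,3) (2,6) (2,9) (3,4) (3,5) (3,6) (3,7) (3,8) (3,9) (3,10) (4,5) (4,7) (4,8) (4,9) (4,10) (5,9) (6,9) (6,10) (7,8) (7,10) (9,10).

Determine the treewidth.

3

A width-3 tree decomposition is:
Bags: B1 = {3, 4, 9, 10}  B2 = {3, 4, 7, 10}  B3 = {3, 4, 5, 9}  B4 = {1, 4, 7, 10}  B5 = {3, 4, 7, 8}  B6 = {3, 6, 9, 10}  B7 = {2, 3, 6, 9}
Tree: B1–B2, B1–B3, B2–B4, B2–B5, B1–B6, B6–B7
Every bag has size at most 4, so the width is 4 − 1 = 3 and tw(G) ≤ 3. For the lower bound, the 4 vertices {1, 4, 7, 10} are pairwise adjacent, and any tree decomposition puts a clique entirely inside one bag — forcing width ≥ 3. The upper and lower bounds meet at 3, so that is the treewidth.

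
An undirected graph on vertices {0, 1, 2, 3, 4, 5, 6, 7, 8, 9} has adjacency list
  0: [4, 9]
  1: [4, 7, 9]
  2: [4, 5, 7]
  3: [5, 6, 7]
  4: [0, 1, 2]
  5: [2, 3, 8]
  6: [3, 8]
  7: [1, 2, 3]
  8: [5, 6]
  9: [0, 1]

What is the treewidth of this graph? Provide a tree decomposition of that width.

Treewidth 2.
One such decomposition:
Bags: B1 = {0, 4, 9}  B2 = {1, 4, 9}  B3 = {1, 2, 4}  B4 = {1, 2, 7}  B5 = {2, 5, 7}  B6 = {3, 5, 7}  B7 = {3, 5, 8}  B8 = {3, 6, 8}
Tree: B1–B2, B2–B3, B3–B4, B4–B5, B5–B6, B6–B7, B7–B8

The largest bag has 3 vertices, giving width 2; this decomposition certifies tw(G) ≤ 2. Since 0–9–1–4–0 is a cycle in G, G is not acyclic. Forests are exactly the graphs of treewidth ≤ 1, so tw(G) ≥ 2. Hence tw(G) = 2 exactly.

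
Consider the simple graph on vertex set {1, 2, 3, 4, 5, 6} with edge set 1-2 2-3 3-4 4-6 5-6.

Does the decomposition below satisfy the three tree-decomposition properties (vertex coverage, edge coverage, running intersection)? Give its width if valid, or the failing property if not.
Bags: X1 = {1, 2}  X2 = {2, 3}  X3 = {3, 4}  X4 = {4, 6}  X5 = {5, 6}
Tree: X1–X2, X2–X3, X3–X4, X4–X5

Vertex coverage: the bags together contain {1, 2, 3, 4, 5, 6}, the full vertex set. Edge coverage: each edge of G has both endpoints in at least one bag. Running intersection: for every vertex, the bags containing it form a connected subtree. All three properties hold, so this is a valid tree decomposition of width max|bag| − 1 = 1, and hence tw(G) ≤ 1.

Yes; width 1.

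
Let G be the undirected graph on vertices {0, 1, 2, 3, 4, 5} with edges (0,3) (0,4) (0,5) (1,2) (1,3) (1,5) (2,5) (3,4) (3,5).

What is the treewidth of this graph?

A width-2 tree decomposition is:
Bags: B1 = {1, 3, 5}  B2 = {0, 3, 5}  B3 = {1, 2, 5}  B4 = {0, 3, 4}
Tree: B1–B2, B1–B3, B2–B4
The largest bag has 3 vertices, giving width 2; this decomposition certifies tw(G) ≤ 2. On the other hand G contains the 3-clique {1, 2, 5}. A clique must lie in a single bag of any decomposition, so no decomposition can have width below 2. The upper and lower bounds meet at 2, so that is the treewidth.

2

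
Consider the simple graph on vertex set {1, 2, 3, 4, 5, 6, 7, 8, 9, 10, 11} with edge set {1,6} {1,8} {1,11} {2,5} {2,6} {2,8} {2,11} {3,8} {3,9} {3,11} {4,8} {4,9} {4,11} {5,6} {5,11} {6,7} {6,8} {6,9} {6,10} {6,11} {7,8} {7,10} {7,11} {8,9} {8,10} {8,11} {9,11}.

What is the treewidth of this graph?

A width-3 tree decomposition is:
Bags: B1 = {1, 6, 8, 11}  B2 = {6, 7, 8, 11}  B3 = {6, 8, 9, 11}  B4 = {2, 6, 8, 11}  B5 = {4, 8, 9, 11}  B6 = {2, 5, 6, 11}  B7 = {6, 7, 8, 10}  B8 = {3, 8, 9, 11}
Tree: B1–B2, B2–B3, B2–B4, B3–B5, B4–B6, B2–B7, B3–B8
The largest bag has 4 vertices, giving width 3; this decomposition certifies tw(G) ≤ 3. For the lower bound, the 4 vertices {6, 7, 8, 10} are pairwise adjacent, and any tree decomposition puts a clique entirely inside one bag — forcing width ≥ 3. Therefore the treewidth is 3.

3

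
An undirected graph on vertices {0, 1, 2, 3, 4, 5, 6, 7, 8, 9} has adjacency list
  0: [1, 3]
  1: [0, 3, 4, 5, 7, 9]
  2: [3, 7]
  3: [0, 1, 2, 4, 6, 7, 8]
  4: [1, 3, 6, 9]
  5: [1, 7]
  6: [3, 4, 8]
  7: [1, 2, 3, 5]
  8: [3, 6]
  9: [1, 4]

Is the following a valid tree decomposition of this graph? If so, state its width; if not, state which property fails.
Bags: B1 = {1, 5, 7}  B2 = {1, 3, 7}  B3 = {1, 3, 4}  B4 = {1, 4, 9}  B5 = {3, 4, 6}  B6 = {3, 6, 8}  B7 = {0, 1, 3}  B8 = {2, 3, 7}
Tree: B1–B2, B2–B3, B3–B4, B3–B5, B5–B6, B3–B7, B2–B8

Yes; width 2.

Checking the three conditions: (i) the bags cover all of {0, 1, 2, 3, 4, 5, 6, 7, 8, 9}; (ii) for each edge, some bag contains both endpoints; (iii) the bags containing any fixed vertex form a subtree. All hold, so the decomposition is valid with width 3 − 1 = 2.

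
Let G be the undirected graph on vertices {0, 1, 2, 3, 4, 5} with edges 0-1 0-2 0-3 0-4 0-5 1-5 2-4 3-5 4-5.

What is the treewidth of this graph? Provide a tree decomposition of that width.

Every bag has size at most 3, so the width is 3 − 1 = 2 and tw(G) ≤ 2. For the lower bound, the 3 vertices {0, 2, 4} are pairwise adjacent, and any tree decomposition puts a clique entirely inside one bag — forcing width ≥ 2. The upper and lower bounds meet at 2, so that is the treewidth.

Treewidth 2.
Bags: B1 = {0, 4, 5}  B2 = {0, 3, 5}  B3 = {0, 2, 4}  B4 = {0, 1, 5}
Tree: B1–B2, B1–B3, B1–B4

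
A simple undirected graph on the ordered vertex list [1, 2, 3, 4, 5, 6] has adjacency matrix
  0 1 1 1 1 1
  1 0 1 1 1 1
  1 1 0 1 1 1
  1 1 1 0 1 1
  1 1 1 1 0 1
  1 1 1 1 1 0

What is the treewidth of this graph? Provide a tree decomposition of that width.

Treewidth 5.
One such decomposition:
Bags: B1 = {1, 2, 3, 4, 5, 6}
Tree: (single bag)

With just one bag of size 6, the width is 6 − 1 = 5, so tw(G) ≤ 5. Conversely, {1, 2, 3, 4, 5, 6} is a clique of size 6, and the vertices of any clique must share a bag in every tree decomposition; so some bag has ≥ 6 vertices and tw(G) ≥ 5. Combining the bounds, tw(G) = 5.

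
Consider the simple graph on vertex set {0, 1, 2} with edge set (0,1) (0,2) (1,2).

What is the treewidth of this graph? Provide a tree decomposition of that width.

Treewidth 2.
Bags: B1 = {0, 1, 2}
Tree: (single bag)

With just one bag of size 3, the width is 3 − 1 = 2, so tw(G) ≤ 2. For the lower bound, the 3 vertices {0, 1, 2} are pairwise adjacent, and any tree decomposition puts a clique entirely inside one bag — forcing width ≥ 2. Combining the bounds, tw(G) = 2.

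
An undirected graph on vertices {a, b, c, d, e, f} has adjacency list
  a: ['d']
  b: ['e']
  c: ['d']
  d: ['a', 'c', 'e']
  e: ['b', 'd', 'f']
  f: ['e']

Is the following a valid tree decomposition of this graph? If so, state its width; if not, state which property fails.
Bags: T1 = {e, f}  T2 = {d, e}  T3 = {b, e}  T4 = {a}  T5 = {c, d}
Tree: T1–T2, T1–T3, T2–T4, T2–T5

No — edge (d,a) lies in no bag.

A tree decomposition must satisfy three properties: every vertex lies in some bag; for every edge, both endpoints lie together in some bag; and for every vertex, the bags containing it form a connected subtree. Here edge (d,a) lies in no bag, so the decomposition is invalid.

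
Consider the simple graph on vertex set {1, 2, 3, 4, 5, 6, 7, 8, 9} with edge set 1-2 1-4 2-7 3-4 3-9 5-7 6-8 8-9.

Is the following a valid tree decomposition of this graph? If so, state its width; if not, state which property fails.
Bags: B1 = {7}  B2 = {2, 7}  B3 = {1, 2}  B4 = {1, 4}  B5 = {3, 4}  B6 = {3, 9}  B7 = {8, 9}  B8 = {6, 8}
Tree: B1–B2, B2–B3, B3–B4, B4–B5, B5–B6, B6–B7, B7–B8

No — vertex 5 appears in no bag.

A tree decomposition must satisfy three properties: every vertex lies in some bag; for every edge, both endpoints lie together in some bag; and for every vertex, the bags containing it form a connected subtree. Here vertex 5 appears in no bag, so the decomposition is invalid.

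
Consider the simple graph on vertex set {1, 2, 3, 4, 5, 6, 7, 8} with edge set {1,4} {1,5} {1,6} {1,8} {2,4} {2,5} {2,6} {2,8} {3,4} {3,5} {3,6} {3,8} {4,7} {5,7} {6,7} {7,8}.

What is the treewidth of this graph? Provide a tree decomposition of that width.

Treewidth 4.
Bags: B1 = {1, 2, 3, 6, 7}  B2 = {1, 2, 3, 5, 7}  B3 = {1, 2, 3, 4, 7}  B4 = {1, 2, 3, 7, 8}
Tree: B1–B2, B2–B3, B3–B4

The largest bag has 5 vertices, giving width 4; this decomposition certifies tw(G) ≤ 4. For the lower bound: the 5 vertex sets {2,6}, {3,5}, {1,4}, {7}, {8} are disjoint, each induces a connected subgraph, and every pair is joined by at least one edge of G. Contracting each set to a single vertex therefore yields K_{5} as a minor, and since treewidth is minor-monotone, tw(G) ≥ tw(K_{5}) = 4. Combining the bounds, tw(G) = 4.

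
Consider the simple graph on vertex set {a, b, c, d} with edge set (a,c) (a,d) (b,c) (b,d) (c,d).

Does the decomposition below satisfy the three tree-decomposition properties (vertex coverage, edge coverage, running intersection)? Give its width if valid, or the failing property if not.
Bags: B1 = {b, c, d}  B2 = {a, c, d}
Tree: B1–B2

Yes; width 2.

Checking the three conditions: (i) the bags cover all of {a, b, c, d}; (ii) for each edge, some bag contains both endpoints; (iii) the bags containing any fixed vertex form a subtree. All hold, so the decomposition is valid with width 3 − 1 = 2.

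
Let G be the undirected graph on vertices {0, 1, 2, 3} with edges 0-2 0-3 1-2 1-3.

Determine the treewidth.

2

A width-2 tree decomposition is:
Bags: B1 = {0, 1, 3}  B2 = {0, 1, 2}
Tree: B1–B2
Every bag has size at most 3, so the width is 3 − 1 = 2 and tw(G) ≤ 2. For the lower bound, G contains the cycle 0–3–1–2–0, so G is not a forest; only forests have treewidth ≤ 1, hence tw(G) ≥ 2. The upper and lower bounds meet at 2, so that is the treewidth.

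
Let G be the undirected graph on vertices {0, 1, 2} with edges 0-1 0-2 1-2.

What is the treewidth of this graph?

A width-2 tree decomposition is:
Bags: B1 = {0, 1, 2}
Tree: (single bag)
A single bag containing all 3 vertices is trivially a valid decomposition of width 2. Conversely, {0, 1, 2} is a clique of size 3, and the vertices of any clique must share a bag in every tree decomposition; so some bag has ≥ 3 vertices and tw(G) ≥ 2. Therefore the treewidth is 2.

2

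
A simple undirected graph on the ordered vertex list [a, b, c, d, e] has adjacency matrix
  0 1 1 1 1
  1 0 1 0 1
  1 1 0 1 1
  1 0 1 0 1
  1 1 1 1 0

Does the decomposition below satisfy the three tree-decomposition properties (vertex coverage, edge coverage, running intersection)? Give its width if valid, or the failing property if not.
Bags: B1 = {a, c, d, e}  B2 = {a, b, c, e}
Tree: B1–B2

Vertex coverage: the bags together contain {a, b, c, d, e}, the full vertex set. Edge coverage: each edge of G has both endpoints in at least one bag. Running intersection: for every vertex, the bags containing it form a connected subtree. All three properties hold, so this is a valid tree decomposition of width max|bag| − 1 = 3, and hence tw(G) ≤ 3.

Yes; width 3.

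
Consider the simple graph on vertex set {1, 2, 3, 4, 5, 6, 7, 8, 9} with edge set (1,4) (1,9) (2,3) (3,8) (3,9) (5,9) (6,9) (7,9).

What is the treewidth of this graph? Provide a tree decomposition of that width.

Treewidth 1.
Bags: B1 = {6, 9}  B2 = {5, 9}  B3 = {3, 9}  B4 = {7, 9}  B5 = {3, 8}  B6 = {1, 9}  B7 = {1, 4}  B8 = {2, 3}
Tree: B1–B2, B1–B3, B3–B4, B3–B5, B3–B6, B6–B7, B5–B8

Every bag has size at most 2, so the width is 2 − 1 = 1 and tw(G) ≤ 1. G has an edge, so its treewidth is at least 1. Combining the bounds, tw(G) = 1.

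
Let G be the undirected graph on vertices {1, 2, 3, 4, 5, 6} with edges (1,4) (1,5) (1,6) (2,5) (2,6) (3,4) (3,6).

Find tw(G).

A width-2 tree decomposition is:
Bags: B1 = {1, 3, 4}  B2 = {1, 3, 6}  B3 = {1, 5, 6}  B4 = {2, 5, 6}
Tree: B1–B2, B2–B3, B3–B4
Each bag holds 3 vertices, so the decomposition has width 2, which upper-bounds the treewidth. For the lower bound, G contains the cycle 4–3–6–1–4, so G is not a forest; only forests have treewidth ≤ 1, hence tw(G) ≥ 2. Hence tw(G) = 2 exactly.

2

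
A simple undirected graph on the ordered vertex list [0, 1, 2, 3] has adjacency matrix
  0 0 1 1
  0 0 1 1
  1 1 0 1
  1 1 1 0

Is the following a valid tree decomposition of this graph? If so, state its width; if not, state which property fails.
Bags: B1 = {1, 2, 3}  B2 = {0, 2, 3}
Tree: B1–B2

Every vertex of G appears in some bag (union = {0, 1, 2, 3}); every edge is covered by a bag; and for each vertex v the set of bags containing v is connected in the bag tree. The decomposition is therefore valid. The largest bag has 3 vertices, so the width is 2.

Yes; width 2.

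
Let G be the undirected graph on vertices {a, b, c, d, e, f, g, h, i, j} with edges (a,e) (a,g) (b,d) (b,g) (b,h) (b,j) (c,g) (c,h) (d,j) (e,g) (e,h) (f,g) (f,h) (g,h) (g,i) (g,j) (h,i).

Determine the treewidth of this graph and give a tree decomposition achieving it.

Treewidth 2.
Bags: B1 = {b, g, h}  B2 = {f, g, h}  B3 = {e, g, h}  B4 = {g, h, i}  B5 = {a, e, g}  B6 = {b, g, j}  B7 = {b, d, j}  B8 = {c, g, h}
Tree: B1–B2, B1–B3, B3–B4, B3–B5, B1–B6, B6–B7, B2–B8

Each bag holds 3 vertices, so the decomposition has width 2, which upper-bounds the treewidth. For the lower bound, the 3 vertices {b, d, j} are pairwise adjacent, and any tree decomposition puts a clique entirely inside one bag — forcing width ≥ 2. Hence tw(G) = 2 exactly.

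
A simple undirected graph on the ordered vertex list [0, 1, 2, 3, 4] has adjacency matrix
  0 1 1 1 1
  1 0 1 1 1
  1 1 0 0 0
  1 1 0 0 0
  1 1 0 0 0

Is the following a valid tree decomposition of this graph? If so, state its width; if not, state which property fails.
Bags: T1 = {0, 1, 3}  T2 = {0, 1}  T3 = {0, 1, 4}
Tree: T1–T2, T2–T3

A tree decomposition must satisfy three properties: every vertex lies in some bag; for every edge, both endpoints lie together in some bag; and for every vertex, the bags containing it form a connected subtree. Here vertex 2 appears in no bag, so the decomposition is invalid.

No — vertex 2 appears in no bag.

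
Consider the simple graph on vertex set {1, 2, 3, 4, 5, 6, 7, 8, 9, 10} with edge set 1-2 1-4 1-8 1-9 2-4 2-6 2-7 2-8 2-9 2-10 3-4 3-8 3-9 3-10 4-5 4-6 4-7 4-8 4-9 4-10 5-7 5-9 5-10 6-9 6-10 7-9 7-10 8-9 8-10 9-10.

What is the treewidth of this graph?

4

A width-4 tree decomposition is:
Bags: B1 = {2, 4, 8, 9, 10}  B2 = {2, 4, 6, 9, 10}  B3 = {1, 2, 4, 8, 9}  B4 = {3, 4, 8, 9, 10}  B5 = {2, 4, 7, 9, 10}  B6 = {4, 5, 7, 9, 10}
Tree: B1–B2, B1–B3, B1–B4, B2–B5, B5–B6
Every bag has size at most 5, so the width is 5 − 1 = 4 and tw(G) ≤ 4. Conversely, {1, 2, 4, 8, 9} is a clique of size 5, and the vertices of any clique must share a bag in every tree decomposition; so some bag has ≥ 5 vertices and tw(G) ≥ 4. The upper and lower bounds meet at 4, so that is the treewidth.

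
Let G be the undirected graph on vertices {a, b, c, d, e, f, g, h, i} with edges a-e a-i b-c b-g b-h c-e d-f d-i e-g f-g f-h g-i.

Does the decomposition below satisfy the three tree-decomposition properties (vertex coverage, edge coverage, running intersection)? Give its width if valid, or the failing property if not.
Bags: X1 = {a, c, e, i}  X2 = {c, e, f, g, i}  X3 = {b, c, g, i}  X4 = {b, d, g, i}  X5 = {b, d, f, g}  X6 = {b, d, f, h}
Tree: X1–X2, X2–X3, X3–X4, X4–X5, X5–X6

A tree decomposition must satisfy three properties: every vertex lies in some bag; for every edge, both endpoints lie together in some bag; and for every vertex, the bags containing it form a connected subtree. Here bags containing vertex f are not connected in the tree, so the decomposition is invalid.

No — bags containing vertex f are not connected in the tree.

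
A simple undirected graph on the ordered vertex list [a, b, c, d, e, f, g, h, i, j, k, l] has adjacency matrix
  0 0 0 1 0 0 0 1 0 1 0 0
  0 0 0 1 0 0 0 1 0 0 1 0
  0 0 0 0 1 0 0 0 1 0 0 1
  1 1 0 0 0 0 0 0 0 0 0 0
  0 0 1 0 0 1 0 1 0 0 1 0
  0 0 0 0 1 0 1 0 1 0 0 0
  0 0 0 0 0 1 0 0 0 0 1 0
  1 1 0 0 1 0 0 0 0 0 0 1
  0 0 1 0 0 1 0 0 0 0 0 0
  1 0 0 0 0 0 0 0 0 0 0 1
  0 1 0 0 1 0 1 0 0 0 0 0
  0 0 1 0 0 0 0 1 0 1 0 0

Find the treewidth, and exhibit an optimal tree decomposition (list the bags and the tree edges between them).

Each bag holds 4 vertices, so the decomposition has width 3, which upper-bounds the treewidth. For the lower bound: the 4 vertex sets {f,g,i}, {c}, {e}, {b,h,k,l} are disjoint, each induces a connected subgraph, and every pair is joined by at least one edge of G. Contracting each set to a single vertex therefore yields K_{4} as a minor, and since treewidth is minor-monotone, tw(G) ≥ tw(K_{4}) = 3. Therefore the treewidth is 3.

Treewidth 3.
One such decomposition:
Bags: B1 = {c, f, g, i}  B2 = {c, e, f, g}  B3 = {c, e, g, k}  B4 = {c, e, k, l}  B5 = {e, h, k, l}  B6 = {b, h, k, l}  B7 = {b, h, j, l}  B8 = {a, b, h, j}  B9 = {a, b, d, j}
Tree: B1–B2, B2–B3, B3–B4, B4–B5, B5–B6, B6–B7, B7–B8, B8–B9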